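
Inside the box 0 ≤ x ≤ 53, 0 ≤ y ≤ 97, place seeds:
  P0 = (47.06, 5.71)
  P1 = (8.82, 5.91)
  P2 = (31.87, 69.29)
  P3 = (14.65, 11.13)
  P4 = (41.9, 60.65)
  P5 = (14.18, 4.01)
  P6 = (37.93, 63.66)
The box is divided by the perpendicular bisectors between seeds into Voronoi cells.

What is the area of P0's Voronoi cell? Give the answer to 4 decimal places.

Area of P0's cell: 683.9215

1. box [0,53]×[0,97]: [(0, 0) (53, 0) (53, 97) (0, 97)]
2. ⊥bis P0·P1 via (27.94,5.81): [(27.9096, 0) (53, 0) (53, 97) (28.4169, 97)]  |A|=2409.1624
3. ⊥bis P0·P2 via (39.465,37.5): [(28.0915, 34.7827) (27.9096, 0) (53, 0) (53, 40.7337)]  |A|=943.6629
4. ⊥bis P0·P3 via (30.855,8.42): [(35.5622, 36.5676) (29.4469, 0) (53, 0) (53, 40.7337)]  |A|=785.7929
5. ⊥bis P0·P4 via (44.48,33.18): [(34.8443, 32.275) (29.4469, 0) (53, 0) (53, 33.9802)]  |A|=688.5549
6. ⊥bis P0·P5 via (30.62,4.86): [(34.8443, 32.275) (30.5349, 6.5059) (30.8713, 0) (53, 0) (53, 33.9802)]  |A|=683.9215
7. ⊥bis P0·P6 via (42.495,34.685): [(34.8443, 32.275) (30.5349, 6.5059) (30.8713, 0) (53, 0) (53, 33.9802)]  |A|=683.9215
8. canonical 5-gon: [(34.8443, 32.275) (30.5349, 6.5059) (30.8713, 0) (53, 0) (53, 33.9802)]
9. shoelace: 683.9215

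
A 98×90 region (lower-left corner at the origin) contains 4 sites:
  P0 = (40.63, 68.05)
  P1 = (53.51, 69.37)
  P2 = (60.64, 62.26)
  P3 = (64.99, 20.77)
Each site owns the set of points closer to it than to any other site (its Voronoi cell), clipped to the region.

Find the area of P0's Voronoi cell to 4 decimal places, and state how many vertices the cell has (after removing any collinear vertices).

1. box [0,98]×[0,90]: [(0, 0) (98, 0) (98, 90) (0, 90)]
2. ⊥bis P0·P1 via (47.07,68.71): [(0, 0) (54.1117, 0) (44.8881, 90) (0, 90)]  |A|=4454.9916
3. ⊥bis P0·P2 via (50.635,65.155): [(0, 0) (31.7821, 0) (48.2715, 56.9867) (44.8881, 90) (0, 90)]  |A|=3818.745
4. ⊥bis P0·P3 via (52.81,44.41): [(0, 17.2008) (43.1996, 39.4584) (48.2715, 56.9867) (44.8881, 90) (0, 90)]  |A|=2820.1769
5. canonical 5-gon: [(0, 17.2008) (43.1996, 39.4584) (48.2715, 56.9867) (44.8881, 90) (0, 90)]
6. shoelace: 2820.1769

Area of P0's cell: 2820.1769 (5 vertices)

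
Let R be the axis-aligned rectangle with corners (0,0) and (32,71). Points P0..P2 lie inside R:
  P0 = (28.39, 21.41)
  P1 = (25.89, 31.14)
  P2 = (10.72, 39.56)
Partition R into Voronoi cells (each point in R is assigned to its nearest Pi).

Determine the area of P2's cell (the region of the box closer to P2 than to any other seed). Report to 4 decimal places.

Area of P2's cell: 1223.9481

1. box [0,32]×[0,71]: [(0, 0) (32, 0) (32, 71) (0, 71)]
2. ⊥bis P2·P0 via (19.555,30.485): [(0, 11.4472) (32, 42.6009) (32, 71) (0, 71)]  |A|=1407.2315
3. ⊥bis P2·P1 via (18.305,35.35): [(0, 11.4472) (10.9606, 22.1179) (32, 60.0238) (32, 71) (0, 71)]  |A|=1223.9481
4. canonical 5-gon: [(0, 11.4472) (10.9606, 22.1179) (32, 60.0238) (32, 71) (0, 71)]
5. shoelace: 1223.9481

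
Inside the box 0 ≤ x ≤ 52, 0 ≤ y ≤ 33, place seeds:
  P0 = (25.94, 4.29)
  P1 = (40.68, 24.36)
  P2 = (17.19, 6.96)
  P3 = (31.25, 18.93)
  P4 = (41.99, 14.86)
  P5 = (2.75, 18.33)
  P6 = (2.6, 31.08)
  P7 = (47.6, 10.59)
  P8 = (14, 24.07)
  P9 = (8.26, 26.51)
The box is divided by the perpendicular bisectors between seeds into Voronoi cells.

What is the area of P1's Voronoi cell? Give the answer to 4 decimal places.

1. box [0,52]×[0,33]: [(0, 0) (52, 0) (52, 33) (0, 33)]
2. ⊥bis P1·P0 via (33.31,14.325): [(52, 0.5985) (52, 33) (7.8821, 33)]  |A|=714.7428
3. ⊥bis P1·P2 via (28.935,15.66): [(25.884, 19.7789) (52, 0.5985) (52, 33) (16.0906, 33)]  |A|=660.4804
4. ⊥bis P1·P3 via (35.965,21.645): [(45.2144, 5.5821) (52, 0.5985) (52, 33) (29.4265, 33)]  |A|=419.3907
5. ⊥bis P1·P4 via (41.335,19.61): [(37.4456, 19.0737) (52, 21.0806) (52, 33) (29.4265, 33)]  |A|=243.922
6. ⊥bis P1·P5 via (21.715,21.345): [(37.4456, 19.0737) (52, 21.0806) (52, 33) (29.4265, 33)]  |A|=243.922
7. ⊥bis P1·P6 via (21.64,27.72): [(37.4456, 19.0737) (52, 21.0806) (52, 33) (29.4265, 33)]  |A|=243.922
8. ⊥bis P1·P7 via (44.14,17.475): [(37.4456, 19.0737) (51.0557, 20.9504) (52, 21.425) (52, 33) (29.4265, 33)]  |A|=243.7594
9. ⊥bis P1·P8 via (27.34,24.215): [(37.4456, 19.0737) (51.0557, 20.9504) (52, 21.425) (52, 33) (29.4265, 33)]  |A|=243.7594
10. ⊥bis P1·P9 via (24.47,25.435): [(37.4456, 19.0737) (51.0557, 20.9504) (52, 21.425) (52, 33) (29.4265, 33)]  |A|=243.7594
11. canonical 5-gon: [(37.4456, 19.0737) (51.0557, 20.9504) (52, 21.425) (52, 33) (29.4265, 33)]
12. shoelace: 243.7594

Area of P1's cell: 243.7594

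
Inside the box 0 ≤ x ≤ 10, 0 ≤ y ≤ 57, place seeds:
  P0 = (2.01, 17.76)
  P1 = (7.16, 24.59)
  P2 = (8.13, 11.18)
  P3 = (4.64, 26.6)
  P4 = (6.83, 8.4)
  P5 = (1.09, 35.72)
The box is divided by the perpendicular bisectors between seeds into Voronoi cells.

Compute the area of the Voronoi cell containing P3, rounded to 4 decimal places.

Area of P3's cell: 67.2785

1. box [0,10]×[0,57]: [(0, 0) (10, 0) (10, 57) (0, 57)]
2. ⊥bis P3·P0 via (3.325,22.18): [(0, 23.1692) (10, 20.1941) (10, 57) (0, 57)]  |A|=353.1833
3. ⊥bis P3·P1 via (5.9,25.595): [(0, 23.1692) (3.2047, 22.2158) (10, 30.7353) (10, 57) (0, 57)]  |A|=317.368
4. ⊥bis P3·P2 via (6.385,18.89): [(0, 23.1692) (3.2047, 22.2158) (10, 30.7353) (10, 57) (0, 57)]  |A|=317.368
5. ⊥bis P3·P4 via (5.735,17.5): [(0, 23.1692) (3.2047, 22.2158) (10, 30.7353) (10, 57) (0, 57)]  |A|=317.368
6. ⊥bis P3·P5 via (2.865,31.16): [(0, 30.0448) (0, 23.1692) (3.2047, 22.2158) (10, 30.7353) (10, 33.9373)]  |A|=67.2785
7. canonical 5-gon: [(0, 30.0448) (0, 23.1692) (3.2047, 22.2158) (10, 30.7353) (10, 33.9373)]
8. shoelace: 67.2785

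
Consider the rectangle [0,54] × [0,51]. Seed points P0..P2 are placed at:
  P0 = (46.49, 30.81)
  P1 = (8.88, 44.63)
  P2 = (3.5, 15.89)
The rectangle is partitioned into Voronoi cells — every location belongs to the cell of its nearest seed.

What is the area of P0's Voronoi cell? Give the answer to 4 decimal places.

1. box [0,54]×[0,51]: [(0, 0) (54, 0) (54, 51) (0, 51)]
2. ⊥bis P0·P1 via (27.685,37.72): [(13.8246, 0) (54, 0) (54, 51) (32.5648, 51)]  |A|=1571.0706
3. ⊥bis P0·P2 via (24.995,23.35): [(23.7368, 26.9753) (33.0988, 0) (54, 0) (54, 51) (32.5648, 51)]  |A|=1311.1066
4. canonical 5-gon: [(23.7368, 26.9753) (33.0988, 0) (54, 0) (54, 51) (32.5648, 51)]
5. shoelace: 1311.1066

Area of P0's cell: 1311.1066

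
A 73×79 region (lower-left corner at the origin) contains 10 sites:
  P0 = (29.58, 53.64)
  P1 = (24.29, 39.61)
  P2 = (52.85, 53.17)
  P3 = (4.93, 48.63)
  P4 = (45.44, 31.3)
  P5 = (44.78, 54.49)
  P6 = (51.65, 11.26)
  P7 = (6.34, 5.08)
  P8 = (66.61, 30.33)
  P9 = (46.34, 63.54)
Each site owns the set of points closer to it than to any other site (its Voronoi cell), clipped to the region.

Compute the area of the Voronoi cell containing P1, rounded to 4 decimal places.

Area of P1's cell: 606.6939

1. box [0,73]×[0,79]: [(0, 0) (73, 0) (73, 79) (0, 79)]
2. ⊥bis P1·P0 via (26.935,46.625): [(0, 56.7808) (0, 0) (73, 0) (73, 29.2562)]  |A|=3140.3523
3. ⊥bis P1·P2 via (38.57,46.39): [(40.9712, 41.3327) (0, 56.7808) (0, 0) (60.5955, 0)]  |A|=2415.4754
4. ⊥bis P1·P3 via (14.61,44.12): [(40.9712, 41.3327) (17.4443, 50.2034) (0, 12.762) (0, 0) (60.5955, 0)]  |A|=2031.5354
5. ⊥bis P1·P4 via (34.865,35.455): [(37.6643, 42.5795) (17.4443, 50.2034) (0, 12.762) (0, 0) (20.9345, 0)]  |A|=1131.0542
6. ⊥bis P1·P5 via (34.535,47.05): [(37.6643, 42.5795) (17.4443, 50.2034) (0, 12.762) (0, 0) (20.9345, 0)]  |A|=1131.0542
7. ⊥bis P1·P6 via (37.97,25.435): [(26.6269, 14.488) (37.6643, 42.5795) (17.4443, 50.2034) (0, 12.762) (0, 0) (11.6147, 0)]  |A|=1063.5415
8. ⊥bis P1·P7 via (15.315,22.345): [(27.2718, 16.1294) (37.6643, 42.5795) (17.4443, 50.2034) (6.5803, 26.8856)]  |A|=606.6939
9. ⊥bis P1·P8 via (45.45,34.97): [(27.2718, 16.1294) (37.6643, 42.5795) (17.4443, 50.2034) (6.5803, 26.8856)]  |A|=606.6939
10. ⊥bis P1·P9 via (35.315,51.575): [(27.2718, 16.1294) (37.6643, 42.5795) (17.4443, 50.2034) (6.5803, 26.8856)]  |A|=606.6939
11. canonical 4-gon: [(27.2718, 16.1294) (37.6643, 42.5795) (17.4443, 50.2034) (6.5803, 26.8856)]
12. shoelace: 606.6939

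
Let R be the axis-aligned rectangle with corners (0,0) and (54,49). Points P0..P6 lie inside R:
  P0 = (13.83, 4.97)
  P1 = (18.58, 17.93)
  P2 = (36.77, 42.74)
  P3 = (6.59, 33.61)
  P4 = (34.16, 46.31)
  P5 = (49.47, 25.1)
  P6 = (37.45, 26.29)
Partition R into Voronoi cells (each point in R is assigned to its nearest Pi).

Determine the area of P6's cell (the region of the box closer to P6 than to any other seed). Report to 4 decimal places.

1. box [0,54]×[0,49]: [(0, 0) (54, 0) (54, 49) (0, 49)]
2. ⊥bis P6·P0 via (25.64,15.63): [(0, 44.036) (39.748, 0) (54, 0) (54, 49) (0, 49)]  |A|=1770.8271
3. ⊥bis P6·P1 via (28.015,22.11): [(35.9426, 4.2159) (39.748, 0) (54, 0) (54, 49) (16.1019, 49)]  |A|=1321.064
4. ⊥bis P6·P2 via (37.11,34.515): [(22.7816, 33.9227) (35.9426, 4.2159) (39.748, 0) (54, 0) (54, 35.2132)]  |A|=820.1624
5. ⊥bis P6·P3 via (22.02,29.95): [(22.9641, 33.9302) (22.8993, 33.657) (35.9426, 4.2159) (39.748, 0) (54, 0) (54, 35.2132)]  |A|=820.1377
6. ⊥bis P6·P4 via (35.805,36.3): [(22.9641, 33.9302) (22.8993, 33.657) (35.9426, 4.2159) (39.748, 0) (54, 0) (54, 35.2132)]  |A|=820.1377
7. ⊥bis P6·P5 via (43.46,25.695): [(44.3629, 34.8148) (22.9641, 33.9302) (22.8993, 33.657) (35.9426, 4.2159) (39.748, 0) (40.9162, 0)]  |A|=422.7049
8. canonical 6-gon: [(44.3629, 34.8148) (22.9641, 33.9302) (22.8993, 33.657) (35.9426, 4.2159) (39.748, 0) (40.9162, 0)]
9. shoelace: 422.7049

Area of P6's cell: 422.7049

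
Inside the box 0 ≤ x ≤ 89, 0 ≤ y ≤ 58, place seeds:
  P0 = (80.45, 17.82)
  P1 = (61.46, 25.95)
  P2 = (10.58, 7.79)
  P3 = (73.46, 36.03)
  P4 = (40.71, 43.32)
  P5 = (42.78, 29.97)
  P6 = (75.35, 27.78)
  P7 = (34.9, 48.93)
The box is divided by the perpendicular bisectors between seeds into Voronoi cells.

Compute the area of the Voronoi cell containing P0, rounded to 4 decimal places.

Area of P0's cell: 531.2342

1. box [0,89]×[0,58]: [(0, 0) (89, 0) (89, 58) (0, 58)]
2. ⊥bis P0·P1 via (70.955,21.885): [(61.5856, 0) (89, 0) (89, 58) (86.4166, 58)]  |A|=869.9377
3. ⊥bis P0·P2 via (45.515,12.805): [(61.5856, 0) (89, 0) (89, 58) (86.4166, 58)]  |A|=869.9377
4. ⊥bis P0·P3 via (76.955,26.925): [(72.3571, 25.1601) (61.5856, 0) (89, 0) (89, 31.5485)]  |A|=607.4035
5. ⊥bis P0·P4 via (60.58,30.57): [(72.3571, 25.1601) (61.5856, 0) (89, 0) (89, 31.5485)]  |A|=607.4035
6. ⊥bis P0·P5 via (61.615,23.895): [(72.3571, 25.1601) (61.5856, 0) (89, 0) (89, 31.5485)]  |A|=607.4035
7. ⊥bis P0·P6 via (77.9,22.8): [(69.5068, 18.5023) (61.5856, 0) (89, 0) (89, 28.4837)]  |A|=531.2342
8. ⊥bis P0·P7 via (57.675,33.375): [(69.5068, 18.5023) (61.5856, 0) (89, 0) (89, 28.4837)]  |A|=531.2342
9. canonical 4-gon: [(69.5068, 18.5023) (61.5856, 0) (89, 0) (89, 28.4837)]
10. shoelace: 531.2342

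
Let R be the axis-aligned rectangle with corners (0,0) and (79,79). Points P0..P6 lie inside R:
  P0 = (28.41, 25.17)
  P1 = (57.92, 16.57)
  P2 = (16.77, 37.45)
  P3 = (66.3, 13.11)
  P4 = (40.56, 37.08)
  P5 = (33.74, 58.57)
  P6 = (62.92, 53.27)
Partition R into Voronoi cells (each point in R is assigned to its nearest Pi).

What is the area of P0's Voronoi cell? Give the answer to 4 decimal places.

1. box [0,79]×[0,79]: [(0, 0) (79, 0) (79, 79) (0, 79)]
2. ⊥bis P0·P1 via (43.165,20.87): [(0, 0) (37.0829, 0) (60.1056, 79) (0, 79)]  |A|=3838.948
3. ⊥bis P0·P2 via (22.59,31.31): [(0, 9.8973) (0, 0) (37.0829, 0) (55.2216, 62.2409)]  |A|=1427.3108
4. ⊥bis P0·P3 via (47.355,19.14): [(0, 9.8973) (0, 0) (37.0829, 0) (55.2216, 62.2409)]  |A|=1427.3108
5. ⊥bis P0·P4 via (34.485,31.125): [(28.6619, 37.0654) (0, 9.8973) (0, 0) (37.0829, 0) (43.4795, 21.9492)]  |A|=1040.0495
6. ⊥bis P0·P5 via (31.075,41.87): [(28.6619, 37.0654) (0, 9.8973) (0, 0) (37.0829, 0) (43.4795, 21.9492)]  |A|=1040.0495
7. ⊥bis P0·P6 via (45.665,39.22): [(28.6619, 37.0654) (0, 9.8973) (0, 0) (37.0829, 0) (43.4795, 21.9492)]  |A|=1040.0495
8. canonical 5-gon: [(28.6619, 37.0654) (0, 9.8973) (0, 0) (37.0829, 0) (43.4795, 21.9492)]
9. shoelace: 1040.0495

Area of P0's cell: 1040.0495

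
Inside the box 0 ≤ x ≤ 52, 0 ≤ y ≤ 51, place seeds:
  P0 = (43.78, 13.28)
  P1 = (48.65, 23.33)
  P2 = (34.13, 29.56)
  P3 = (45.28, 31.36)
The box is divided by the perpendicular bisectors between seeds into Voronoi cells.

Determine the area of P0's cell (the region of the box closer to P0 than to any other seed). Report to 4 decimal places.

Area of P0's cell: 630.3976

1. box [0,52]×[0,51]: [(0, 0) (52, 0) (52, 51) (0, 51)]
2. ⊥bis P0·P1 via (46.215,18.305): [(0, 40.6997) (0, 0) (52, 0) (52, 15.5017)]  |A|=1461.2378
3. ⊥bis P0·P2 via (38.955,21.42): [(39.3291, 21.6417) (2.8185, 0) (52, 0) (52, 15.5017)]  |A|=630.3976
4. ⊥bis P0·P3 via (44.53,22.32): [(39.3291, 21.6417) (2.8185, 0) (52, 0) (52, 15.5017)]  |A|=630.3976
5. canonical 4-gon: [(39.3291, 21.6417) (2.8185, 0) (52, 0) (52, 15.5017)]
6. shoelace: 630.3976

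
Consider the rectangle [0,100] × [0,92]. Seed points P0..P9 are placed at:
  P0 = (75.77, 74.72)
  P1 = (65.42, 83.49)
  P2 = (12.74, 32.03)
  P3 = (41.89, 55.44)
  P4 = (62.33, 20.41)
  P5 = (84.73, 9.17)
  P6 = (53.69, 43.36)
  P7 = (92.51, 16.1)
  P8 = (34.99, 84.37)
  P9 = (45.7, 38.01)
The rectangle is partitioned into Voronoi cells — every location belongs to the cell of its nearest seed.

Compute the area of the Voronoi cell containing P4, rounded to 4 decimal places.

Area of P4's cell: 1126.5241

1. box [0,100]×[0,92]: [(0, 0) (100, 0) (100, 92) (0, 92)]
2. ⊥bis P4·P0 via (69.05,47.565): [(0, 64.6527) (0, 0) (100, 0) (100, 39.9059)]  |A|=5227.927
3. ⊥bis P4·P1 via (63.875,51.95): [(48.2346, 52.7162) (0, 55.0789) (0, 0) (100, 0) (100, 39.9059)]  |A|=4997.0343
4. ⊥bis P4·P2 via (37.535,26.22): [(48.2346, 52.7162) (43.7946, 52.9336) (31.3911, 0) (100, 0) (100, 39.9059)]  |A|=2960.1322
5. ⊥bis P4·P3 via (52.11,37.925): [(68.7558, 47.6378) (38.4037, 29.9274) (31.3911, 0) (100, 0) (100, 39.9059)]  |A|=2649.6834
6. ⊥bis P4·P5 via (73.53,14.79): [(87.6645, 42.9585) (68.7558, 47.6378) (38.4037, 29.9274) (31.3911, 0) (66.1086, 0)]  |A|=1675.593
7. ⊥bis P4·P6 via (58.01,31.885): [(87.6645, 42.9585) (87.5194, 42.9944) (37.0099, 23.9791) (31.3911, 0) (66.1086, 0)]  |A|=1301.9981
8. ⊥bis P4·P7 via (77.42,18.255): [(78.2758, 24.2479) (80.5799, 40.3819) (37.0099, 23.9791) (31.3911, 0) (66.1086, 0)]  |A|=1247.5006
9. ⊥bis P4·P8 via (48.66,52.39): [(78.2758, 24.2479) (80.5799, 40.3819) (37.0099, 23.9791) (31.3911, 0) (66.1086, 0)]  |A|=1247.5006
10. ⊥bis P4·P9 via (54.015,29.21): [(78.2758, 24.2479) (80.5799, 40.3819) (56.0751, 31.1566) (33.7485, 10.0604) (31.3911, 0) (66.1086, 0)]  |A|=1126.5241
11. canonical 6-gon: [(78.2758, 24.2479) (80.5799, 40.3819) (56.0751, 31.1566) (33.7485, 10.0604) (31.3911, 0) (66.1086, 0)]
12. shoelace: 1126.5241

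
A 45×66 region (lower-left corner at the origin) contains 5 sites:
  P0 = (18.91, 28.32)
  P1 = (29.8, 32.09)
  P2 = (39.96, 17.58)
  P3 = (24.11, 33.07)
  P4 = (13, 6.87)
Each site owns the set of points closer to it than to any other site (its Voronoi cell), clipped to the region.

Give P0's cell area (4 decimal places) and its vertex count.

1. box [0,45]×[0,66]: [(0, 0) (45, 0) (45, 66) (0, 66)]
2. ⊥bis P0·P1 via (24.355,30.205): [(0, 0) (34.8116, 0) (11.9632, 66) (0, 66)]  |A|=1543.5685
3. ⊥bis P0·P2 via (29.435,22.95): [(0, 0) (17.7256, 0) (27.9048, 19.9509) (11.9632, 66) (0, 66)]  |A|=1373.127
4. ⊥bis P0·P3 via (21.51,30.695): [(0, 54.2428) (0, 0) (17.7256, 0) (27.9048, 19.9509) (25.8181, 25.9788)]  |A|=981.9629
5. ⊥bis P0·P4 via (15.955,17.595): [(0, 54.2428) (0, 21.991) (25.3781, 14.9987) (27.9048, 19.9509) (25.8181, 25.9788)]  |A|=569.9873
6. canonical 5-gon: [(0, 54.2428) (0, 21.991) (25.3781, 14.9987) (27.9048, 19.9509) (25.8181, 25.9788)]
7. shoelace: 569.9873

Area of P0's cell: 569.9873 (5 vertices)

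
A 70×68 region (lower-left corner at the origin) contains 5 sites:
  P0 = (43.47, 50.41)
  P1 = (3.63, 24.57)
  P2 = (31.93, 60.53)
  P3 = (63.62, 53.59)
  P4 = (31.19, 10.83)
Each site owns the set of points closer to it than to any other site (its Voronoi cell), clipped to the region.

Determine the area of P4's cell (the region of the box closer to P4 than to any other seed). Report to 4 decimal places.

1. box [0,70]×[0,68]: [(0, 0) (70, 0) (70, 68) (0, 68)]
2. ⊥bis P4·P0 via (37.33,30.62): [(0, 42.2019) (0, 0) (70, 0) (70, 20.4839)]  |A|=2194.003
3. ⊥bis P4·P1 via (17.41,17.7): [(25.6568, 34.2417) (8.5857, 0) (70, 0) (70, 20.4839)]  |A|=1505.6249
4. ⊥bis P4·P2 via (31.56,35.68): [(25.6568, 34.2417) (8.5857, 0) (70, 0) (70, 20.4839)]  |A|=1505.6249
5. ⊥bis P4·P3 via (47.405,32.21): [(57.9277, 24.2294) (25.6568, 34.2417) (8.5857, 0) (70, 0) (70, 15.0735)]  |A|=1472.967
6. canonical 5-gon: [(57.9277, 24.2294) (25.6568, 34.2417) (8.5857, 0) (70, 0) (70, 15.0735)]
7. shoelace: 1472.967

Area of P4's cell: 1472.9670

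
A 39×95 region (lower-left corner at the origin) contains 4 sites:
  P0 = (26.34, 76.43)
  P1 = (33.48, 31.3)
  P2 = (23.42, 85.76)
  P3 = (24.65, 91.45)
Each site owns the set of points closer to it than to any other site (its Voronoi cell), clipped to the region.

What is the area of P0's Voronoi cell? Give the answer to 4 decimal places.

Area of P0's cell: 1060.5270

1. box [0,39]×[0,95]: [(0, 0) (39, 0) (39, 95) (0, 95)]
2. ⊥bis P0·P1 via (29.91,53.865): [(0, 49.133) (39, 55.3031) (39, 95) (0, 95)]  |A|=1668.4965
3. ⊥bis P0·P2 via (24.88,81.095): [(0, 73.3083) (0, 49.133) (39, 55.3031) (39, 85.5141)]  |A|=1060.5344
4. ⊥bis P0·P3 via (25.495,83.94): [(38.7277, 85.4289) (0, 73.3083) (0, 49.133) (39, 55.3031) (39, 85.4595)]  |A|=1060.527
5. canonical 5-gon: [(38.7277, 85.4289) (0, 73.3083) (0, 49.133) (39, 55.3031) (39, 85.4595)]
6. shoelace: 1060.527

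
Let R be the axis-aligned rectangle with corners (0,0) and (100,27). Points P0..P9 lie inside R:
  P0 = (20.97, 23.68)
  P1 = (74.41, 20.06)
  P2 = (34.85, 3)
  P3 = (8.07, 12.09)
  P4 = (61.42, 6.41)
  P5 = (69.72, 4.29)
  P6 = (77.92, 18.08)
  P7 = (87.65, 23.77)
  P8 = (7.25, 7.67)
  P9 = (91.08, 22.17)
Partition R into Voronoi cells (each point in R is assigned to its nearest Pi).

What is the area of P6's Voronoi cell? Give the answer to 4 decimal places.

Area of P6's cell: 184.7415

1. box [0,100]×[0,27]: [(0, 0) (100, 0) (100, 27) (0, 27)]
2. ⊥bis P6·P0 via (49.445,20.88): [(47.3918, 0) (100, 0) (100, 27) (50.0468, 27)]  |A|=1384.5786
3. ⊥bis P6·P1 via (76.165,19.07): [(65.4076, 0) (100, 0) (100, 27) (80.6383, 27)]  |A|=728.3804
4. ⊥bis P6·P2 via (56.385,10.54): [(65.4076, 0) (100, 0) (100, 27) (80.6383, 27)]  |A|=728.3804
5. ⊥bis P6·P3 via (42.995,15.085): [(65.4076, 0) (100, 0) (100, 27) (80.6383, 27)]  |A|=728.3804
6. ⊥bis P6·P4 via (69.67,12.245): [(71.1414, 10.1646) (78.3306, 0) (100, 0) (100, 27) (80.6383, 27)]  |A|=662.702
7. ⊥bis P6·P5 via (73.82,11.185): [(72.2453, 12.1214) (92.6299, 0) (100, 0) (100, 27) (80.6383, 27)]  |A|=563.3942
8. ⊥bis P6·P7 via (82.785,20.925): [(79.948, 25.7763) (72.2453, 12.1214) (92.6299, 0) (95.0217, 0)]  |A|=216.685
9. ⊥bis P6·P8 via (42.585,12.875): [(79.948, 25.7763) (72.2453, 12.1214) (92.6299, 0) (95.0217, 0)]  |A|=216.685
10. ⊥bis P6·P9 via (84.5,20.125): [(85.9146, 15.5733) (79.948, 25.7763) (72.2453, 12.1214) (90.3295, 1.3679)]  |A|=184.7415
11. canonical 4-gon: [(85.9146, 15.5733) (79.948, 25.7763) (72.2453, 12.1214) (90.3295, 1.3679)]
12. shoelace: 184.7415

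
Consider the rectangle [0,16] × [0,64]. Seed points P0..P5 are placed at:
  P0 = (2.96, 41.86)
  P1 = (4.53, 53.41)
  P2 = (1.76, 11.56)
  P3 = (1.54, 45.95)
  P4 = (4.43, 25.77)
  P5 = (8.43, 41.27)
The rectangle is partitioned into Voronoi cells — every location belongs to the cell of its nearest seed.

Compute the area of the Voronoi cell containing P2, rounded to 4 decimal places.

Area of P2's cell: 283.8939

1. box [0,16]×[0,64]: [(0, 0) (16, 0) (16, 64) (0, 64)]
2. ⊥bis P2·P0 via (2.36,26.71): [(0, 26.8035) (0, 0) (16, 0) (16, 26.1698)]  |A|=423.7861
3. ⊥bis P2·P1 via (3.145,32.485): [(0, 26.8035) (0, 0) (16, 0) (16, 26.1698)]  |A|=423.7861
4. ⊥bis P2·P3 via (1.65,28.755): [(0, 26.8035) (0, 0) (16, 0) (16, 26.1698)]  |A|=423.7861
5. ⊥bis P2·P4 via (3.095,18.665): [(0, 19.2465) (0, 0) (16, 0) (16, 16.2402)]  |A|=283.8939
6. ⊥bis P2·P5 via (5.095,26.415): [(0, 19.2465) (0, 0) (16, 0) (16, 16.2402)]  |A|=283.8939
7. canonical 4-gon: [(0, 19.2465) (0, 0) (16, 0) (16, 16.2402)]
8. shoelace: 283.8939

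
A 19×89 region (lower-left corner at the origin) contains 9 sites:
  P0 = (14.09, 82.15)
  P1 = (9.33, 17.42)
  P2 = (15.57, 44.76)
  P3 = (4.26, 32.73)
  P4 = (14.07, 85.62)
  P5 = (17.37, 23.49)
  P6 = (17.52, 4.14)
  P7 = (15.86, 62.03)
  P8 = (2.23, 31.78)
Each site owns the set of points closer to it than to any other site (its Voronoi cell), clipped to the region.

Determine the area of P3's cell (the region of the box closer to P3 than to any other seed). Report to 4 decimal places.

Area of P3's cell: 163.3647

1. box [0,19]×[0,89]: [(0, 0) (19, 0) (19, 89) (0, 89)]
2. ⊥bis P3·P0 via (9.175,57.44): [(0, 59.265) (0, 0) (19, 0) (19, 55.4857)]  |A|=1090.1317
3. ⊥bis P3·P1 via (6.795,25.075): [(0, 59.265) (0, 22.8248) (19, 29.1168) (19, 55.4857)]  |A|=596.687
4. ⊥bis P3·P2 via (9.915,38.745): [(0, 48.0666) (0, 22.8248) (19, 29.1168) (19, 30.2037)]  |A|=250.1233
5. ⊥bis P3·P4 via (9.165,59.175): [(0, 48.0666) (0, 22.8248) (19, 29.1168) (19, 30.2037)]  |A|=250.1233
6. ⊥bis P3·P5 via (10.815,28.11): [(14.9646, 33.9976) (0, 48.0666) (0, 22.8248) (9.2486, 25.8875)]  |A|=217.6169
7. ⊥bis P3·P6 via (10.89,18.435): [(14.9646, 33.9976) (0, 48.0666) (0, 22.8248) (9.2486, 25.8875)]  |A|=217.6169
8. ⊥bis P3·P7 via (10.06,47.38): [(14.9646, 33.9976) (0, 48.0666) (0, 22.8248) (9.2486, 25.8875)]  |A|=217.6169
9. ⊥bis P3·P8 via (3.245,32.255): [(14.9646, 33.9976) (0, 48.0666) (0, 39.1891) (6.6306, 25.0206) (9.2486, 25.8875)]  |A|=163.3647
10. canonical 5-gon: [(14.9646, 33.9976) (0, 48.0666) (0, 39.1891) (6.6306, 25.0206) (9.2486, 25.8875)]
11. shoelace: 163.3647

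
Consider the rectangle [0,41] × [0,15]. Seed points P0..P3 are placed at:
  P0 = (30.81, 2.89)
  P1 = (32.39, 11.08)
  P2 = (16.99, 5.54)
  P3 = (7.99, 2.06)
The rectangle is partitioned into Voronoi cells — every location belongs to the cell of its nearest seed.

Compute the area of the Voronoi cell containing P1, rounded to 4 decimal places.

Area of P1's cell: 142.6923

1. box [0,41]×[0,15]: [(0, 0) (41, 0) (41, 15) (0, 15)]
2. ⊥bis P1·P0 via (31.6,6.985): [(0, 13.0812) (41, 5.1716) (41, 15) (0, 15)]  |A|=240.8179
3. ⊥bis P1·P2 via (24.69,8.31): [(24.6869, 8.3187) (41, 5.1716) (41, 15) (22.2833, 15)]  |A|=142.6923
4. ⊥bis P1·P3 via (20.19,6.57): [(24.6869, 8.3187) (41, 5.1716) (41, 15) (22.2833, 15)]  |A|=142.6923
5. canonical 4-gon: [(24.6869, 8.3187) (41, 5.1716) (41, 15) (22.2833, 15)]
6. shoelace: 142.6923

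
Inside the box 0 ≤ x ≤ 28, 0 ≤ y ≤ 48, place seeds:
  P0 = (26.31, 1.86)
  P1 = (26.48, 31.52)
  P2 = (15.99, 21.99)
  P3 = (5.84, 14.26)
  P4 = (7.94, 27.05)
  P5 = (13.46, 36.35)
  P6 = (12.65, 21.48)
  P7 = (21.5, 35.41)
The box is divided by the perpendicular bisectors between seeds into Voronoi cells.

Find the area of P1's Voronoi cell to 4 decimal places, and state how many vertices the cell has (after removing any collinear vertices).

Area of P1's cell: 78.1430 (3 vertices)

1. box [0,28]×[0,48]: [(0, 0) (28, 0) (28, 48) (0, 48)]
2. ⊥bis P1·P0 via (26.395,16.69): [(0, 16.8413) (28, 16.6808) (28, 48) (0, 48)]  |A|=874.6908
3. ⊥bis P1·P2 via (21.235,26.755): [(28, 19.3085) (28, 48) (1.9343, 48)]  |A|=373.9323
4. ⊥bis P1·P3 via (16.16,22.89): [(28, 19.3085) (28, 48) (1.9343, 48)]  |A|=373.9323
5. ⊥bis P1·P4 via (17.21,29.285): [(16.5863, 31.872) (28, 19.3085) (28, 48) (12.6978, 48)]  |A|=287.1351
6. ⊥bis P1·P5 via (19.97,33.935): [(18.4455, 29.8255) (28, 19.3085) (28, 48) (25.1877, 48)]  |A|=162.6227
7. ⊥bis P1·P6 via (19.565,26.5): [(18.4455, 29.8255) (28, 19.3085) (28, 48) (25.1877, 48)]  |A|=162.6227
8. ⊥bis P1·P7 via (23.99,33.465): [(19.8981, 28.2266) (28, 19.3085) (28, 38.5986)]  |A|=78.143
9. canonical 3-gon: [(19.8981, 28.2266) (28, 19.3085) (28, 38.5986)]
10. shoelace: 78.143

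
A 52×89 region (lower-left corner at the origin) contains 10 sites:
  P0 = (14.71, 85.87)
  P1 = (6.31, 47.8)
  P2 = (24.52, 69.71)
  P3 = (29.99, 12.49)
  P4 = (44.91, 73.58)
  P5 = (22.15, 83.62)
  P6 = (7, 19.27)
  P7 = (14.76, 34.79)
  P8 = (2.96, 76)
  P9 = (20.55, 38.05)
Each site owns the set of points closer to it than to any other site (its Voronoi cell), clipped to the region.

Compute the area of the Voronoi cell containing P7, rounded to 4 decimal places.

1. box [0,52]×[0,89]: [(0, 0) (52, 0) (52, 89) (0, 89)]
2. ⊥bis P7·P0 via (14.735,60.33): [(0, 60.3156) (0, 0) (52, 0) (52, 60.3665)]  |A|=3137.7334
3. ⊥bis P7·P1 via (10.535,41.295): [(39.88, 60.3546) (0, 34.4525) (0, 0) (52, 0) (52, 60.3665)]  |A|=2622.0234
4. ⊥bis P7·P2 via (19.64,52.25): [(25.0666, 50.7333) (0, 34.4525) (0, 0) (52, 0) (52, 43.2055)]  |A|=2332.7047
5. ⊥bis P7·P3 via (22.375,23.64): [(51.3068, 43.3993) (25.0666, 50.7333) (0, 34.4525) (0, 8.3588)]  |A|=974.918
6. ⊥bis P7·P4 via (29.835,54.185): [(47.2639, 40.6381) (39.4469, 46.7141) (25.0666, 50.7333) (0, 34.4525) (0, 8.3588)]  |A|=951.8441
7. ⊥bis P7·P5 via (18.455,59.205): [(47.2639, 40.6381) (39.4469, 46.7141) (25.0666, 50.7333) (0, 34.4525) (0, 8.3588)]  |A|=951.8441
8. ⊥bis P7·P6 via (10.88,27.03): [(20.3821, 22.2789) (47.2639, 40.6381) (39.4469, 46.7141) (25.0666, 50.7333) (0, 34.4525) (0, 32.47)]  |A|=706.1252
9. ⊥bis P7·P8 via (8.86,55.395): [(20.3821, 22.2789) (47.2639, 40.6381) (39.4469, 46.7141) (25.0666, 50.7333) (0, 34.4525) (0, 32.47)]  |A|=706.1252
10. ⊥bis P7·P9 via (17.655,36.42): [(20.3821, 22.2789) (24.1631, 24.8612) (13.7386, 43.3758) (0, 34.4525) (0, 32.47)]  |A|=243.226
11. canonical 5-gon: [(20.3821, 22.2789) (24.1631, 24.8612) (13.7386, 43.3758) (0, 34.4525) (0, 32.47)]
12. shoelace: 243.226

Area of P7's cell: 243.2260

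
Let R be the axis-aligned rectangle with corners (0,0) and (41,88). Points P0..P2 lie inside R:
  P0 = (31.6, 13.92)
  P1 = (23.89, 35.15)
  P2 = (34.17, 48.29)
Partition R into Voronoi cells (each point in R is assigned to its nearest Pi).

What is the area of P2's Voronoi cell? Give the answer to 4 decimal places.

Area of P2's cell: 1623.8708

1. box [0,41]×[0,88]: [(0, 0) (41, 0) (41, 88) (0, 88)]
2. ⊥bis P2·P0 via (32.885,31.105): [(0, 33.564) (41, 30.4982) (41, 88) (0, 88)]  |A|=2294.7256
3. ⊥bis P2·P1 via (29.03,41.72): [(0, 64.4314) (41, 32.3553) (41, 88) (0, 88)]  |A|=1623.8708
4. canonical 4-gon: [(0, 64.4314) (41, 32.3553) (41, 88) (0, 88)]
5. shoelace: 1623.8708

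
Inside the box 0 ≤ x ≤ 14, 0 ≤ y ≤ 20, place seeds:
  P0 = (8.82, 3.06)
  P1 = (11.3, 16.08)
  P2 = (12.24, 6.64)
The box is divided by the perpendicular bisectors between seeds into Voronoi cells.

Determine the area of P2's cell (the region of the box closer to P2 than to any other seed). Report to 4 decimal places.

1. box [0,14]×[0,20]: [(0, 0) (14, 0) (14, 20) (0, 20)]
2. ⊥bis P2·P0 via (10.53,4.85): [(0, 14.9094) (14, 1.5351) (14, 20) (0, 20)]  |A|=164.8887
3. ⊥bis P2·P1 via (11.77,11.36): [(4.4758, 10.6337) (14, 1.5351) (14, 11.5821)]  |A|=47.8449
4. canonical 3-gon: [(4.4758, 10.6337) (14, 1.5351) (14, 11.5821)]
5. shoelace: 47.8449

Area of P2's cell: 47.8449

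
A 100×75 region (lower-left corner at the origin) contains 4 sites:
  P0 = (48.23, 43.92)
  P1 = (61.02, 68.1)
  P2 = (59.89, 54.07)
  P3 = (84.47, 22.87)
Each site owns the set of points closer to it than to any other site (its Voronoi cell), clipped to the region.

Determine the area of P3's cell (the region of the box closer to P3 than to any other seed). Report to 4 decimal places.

1. box [0,100]×[0,75]: [(0, 0) (100, 0) (100, 75) (0, 75)]
2. ⊥bis P3·P0 via (66.35,33.395): [(46.9525, 0) (100, 0) (100, 75) (90.5163, 75)]  |A|=2344.9208
3. ⊥bis P3·P1 via (72.745,45.485): [(73.6429, 45.9505) (46.9525, 0) (100, 0) (100, 59.6157)]  |A|=2004.4284
4. ⊥bis P3·P2 via (72.18,38.47): [(97.1358, 58.1307) (66.8662, 34.2837) (46.9525, 0) (100, 0) (100, 59.6157)]  |A|=1908.6549
5. canonical 5-gon: [(97.1358, 58.1307) (66.8662, 34.2837) (46.9525, 0) (100, 0) (100, 59.6157)]
6. shoelace: 1908.6549

Area of P3's cell: 1908.6549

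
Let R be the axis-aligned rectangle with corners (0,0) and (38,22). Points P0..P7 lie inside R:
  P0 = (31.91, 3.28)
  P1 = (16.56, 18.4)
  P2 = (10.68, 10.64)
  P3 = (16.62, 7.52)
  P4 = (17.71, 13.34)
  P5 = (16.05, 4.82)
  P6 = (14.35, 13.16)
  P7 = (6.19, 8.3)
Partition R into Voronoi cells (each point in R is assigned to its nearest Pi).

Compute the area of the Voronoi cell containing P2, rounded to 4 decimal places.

Area of P2's cell: 69.0727

1. box [0,38]×[0,22]: [(0, 0) (38, 0) (38, 22) (0, 22)]
2. ⊥bis P2·P0 via (21.295,6.96): [(0, 0) (18.8821, 0) (26.5091, 22) (0, 22)]  |A|=499.3028
3. ⊥bis P2·P1 via (13.62,14.52): [(0, 0) (18.8821, 0) (21.7739, 8.3415) (3.7484, 22) (0, 22)]  |A|=343.8649
4. ⊥bis P2·P3 via (13.65,9.08): [(0, 0) (8.8807, 0) (15.6854, 12.955) (3.7484, 22) (0, 22)]  |A|=247.0161
5. ⊥bis P2·P4 via (14.195,11.99): [(0, 0) (8.8807, 0) (14.6104, 10.9084) (13.0605, 14.944) (3.7484, 22) (0, 22)]  |A|=243.261
6. ⊥bis P2·P5 via (13.365,7.73): [(0, 0) (4.9872, 0) (12.5421, 6.9707) (14.6104, 10.9084) (13.0605, 14.944) (3.7484, 22) (0, 22)]  |A|=229.6909
7. ⊥bis P2·P6 via (12.515,11.9): [(0, 0) (4.9872, 0) (12.5421, 6.9707) (13.9973, 9.7412) (7.5662, 19.1071) (3.7484, 22) (0, 22)]  |A|=215.2068
8. ⊥bis P2·P7 via (8.435,9.47): [(10.6482, 5.2233) (12.5421, 6.9707) (13.9973, 9.7412) (7.5662, 19.1071) (3.7484, 22) (1.9049, 22)]  |A|=69.0727
9. canonical 6-gon: [(10.6482, 5.2233) (12.5421, 6.9707) (13.9973, 9.7412) (7.5662, 19.1071) (3.7484, 22) (1.9049, 22)]
10. shoelace: 69.0727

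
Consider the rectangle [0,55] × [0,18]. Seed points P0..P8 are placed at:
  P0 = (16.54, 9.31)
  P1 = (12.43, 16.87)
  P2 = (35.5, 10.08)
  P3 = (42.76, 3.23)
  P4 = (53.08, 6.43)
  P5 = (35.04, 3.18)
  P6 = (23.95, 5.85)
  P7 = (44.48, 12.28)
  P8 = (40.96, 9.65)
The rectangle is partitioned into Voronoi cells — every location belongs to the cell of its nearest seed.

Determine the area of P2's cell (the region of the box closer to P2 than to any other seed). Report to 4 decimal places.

1. box [0,55]×[0,18]: [(0, 0) (55, 0) (55, 18) (0, 18)]
2. ⊥bis P2·P0 via (26.02,9.695): [(26.4137, 0) (55, 0) (55, 18) (25.6827, 18)]  |A|=521.1319
3. ⊥bis P2·P1 via (23.965,13.475): [(26.4137, 0) (55, 0) (55, 18) (25.6827, 18)]  |A|=521.1319
4. ⊥bis P2·P3 via (39.13,6.655): [(26.4137, 0) (32.8508, 0) (49.8343, 18) (25.6827, 18)]  |A|=275.2982
5. ⊥bis P2·P4 via (44.29,8.255): [(26.4137, 0) (32.8508, 0) (45.3199, 13.2154) (46.3133, 18) (25.6827, 18)]  |A|=266.8748
6. ⊥bis P2·P5 via (35.27,6.63): [(26.1197, 7.24) (38.8794, 6.3894) (45.3199, 13.2154) (46.3133, 18) (25.6827, 18)]  |A|=200.2452
7. ⊥bis P2·P6 via (29.725,7.965): [(30.0874, 6.9755) (38.8794, 6.3894) (45.3199, 13.2154) (46.3133, 18) (26.0498, 18)]  |A|=176.9332
8. ⊥bis P2·P7 via (39.99,11.18): [(30.0874, 6.9755) (38.8794, 6.3894) (40.6928, 8.3113) (38.3192, 18) (26.0498, 18)]  |A|=129.5734
9. ⊥bis P2·P8 via (38.23,9.865): [(30.0874, 6.9755) (37.9611, 6.4506) (38.7365, 16.2965) (38.3192, 18) (26.0498, 18)]  |A|=115.9089
10. canonical 5-gon: [(30.0874, 6.9755) (37.9611, 6.4506) (38.7365, 16.2965) (38.3192, 18) (26.0498, 18)]
11. shoelace: 115.9089

Area of P2's cell: 115.9089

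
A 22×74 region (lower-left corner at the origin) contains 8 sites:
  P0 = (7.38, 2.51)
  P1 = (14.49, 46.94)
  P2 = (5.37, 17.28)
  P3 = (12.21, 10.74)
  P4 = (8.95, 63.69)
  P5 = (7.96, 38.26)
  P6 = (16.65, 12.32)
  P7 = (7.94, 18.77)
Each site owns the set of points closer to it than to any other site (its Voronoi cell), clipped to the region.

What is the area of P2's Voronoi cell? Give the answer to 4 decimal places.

Area of P2's cell: 99.9775

1. box [0,22]×[0,74]: [(0, 0) (22, 0) (22, 74) (0, 74)]
2. ⊥bis P2·P0 via (6.375,9.895): [(0, 9.0274) (22, 12.0214) (22, 74) (0, 74)]  |A|=1396.4632
3. ⊥bis P2·P1 via (9.93,32.11): [(0, 35.1633) (0, 9.0274) (22, 12.0214) (22, 28.3987)]  |A|=467.645
4. ⊥bis P2·P3 via (8.79,14.01): [(0, 35.1633) (0, 9.0274) (4.6282, 9.6573) (22, 27.826) (22, 28.3987)]  |A|=330.3677
5. ⊥bis P2·P4 via (7.16,40.485): [(0, 35.1633) (0, 9.0274) (4.6282, 9.6573) (22, 27.826) (22, 28.3987)]  |A|=330.3677
6. ⊥bis P2·P5 via (6.665,27.77): [(0, 28.5928) (0, 9.0274) (4.6282, 9.6573) (20.3332, 26.0827)]  |A|=231.9768
7. ⊥bis P2·P6 via (11.01,14.8): [(16.1958, 26.5934) (0, 28.5928) (0, 9.0274) (4.6282, 9.6573) (12.2571, 17.6361)]  |A|=212.441
8. ⊥bis P2·P7 via (6.655,18.025): [(0.5689, 28.5226) (0, 28.5928) (0, 9.0274) (4.6282, 9.6573) (8.91, 14.1355)]  |A|=99.9775
9. canonical 5-gon: [(0.5689, 28.5226) (0, 28.5928) (0, 9.0274) (4.6282, 9.6573) (8.91, 14.1355)]
10. shoelace: 99.9775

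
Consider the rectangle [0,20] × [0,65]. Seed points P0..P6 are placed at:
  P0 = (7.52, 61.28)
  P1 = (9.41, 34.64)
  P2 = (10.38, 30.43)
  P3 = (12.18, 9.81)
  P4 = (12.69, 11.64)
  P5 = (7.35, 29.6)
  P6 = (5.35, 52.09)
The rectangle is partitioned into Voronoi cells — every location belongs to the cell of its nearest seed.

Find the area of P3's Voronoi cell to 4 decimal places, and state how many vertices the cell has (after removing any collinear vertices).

Area of P3's cell: 228.0721 (4 vertices)

1. box [0,20]×[0,65]: [(0, 0) (20, 0) (20, 65) (0, 65)]
2. ⊥bis P3·P0 via (9.85,35.545): [(0, 34.6532) (0, 0) (20, 0) (20, 36.464)]  |A|=711.1716
3. ⊥bis P3·P1 via (10.795,22.225): [(0, 21.0207) (0, 0) (20, 0) (20, 23.2519)]  |A|=442.7262
4. ⊥bis P3·P2 via (11.28,20.12): [(0, 19.1353) (0, 0) (20, 0) (20, 20.8812)]  |A|=400.1653
5. ⊥bis P3·P4 via (12.435,10.725): [(0, 14.1905) (0, 0) (20, 0) (20, 8.6167)]  |A|=228.0721
6. ⊥bis P3·P5 via (9.765,19.705): [(0, 14.1905) (0, 0) (20, 0) (20, 8.6167)]  |A|=228.0721
7. ⊥bis P3·P6 via (8.765,30.95): [(0, 14.1905) (0, 0) (20, 0) (20, 8.6167)]  |A|=228.0721
8. canonical 4-gon: [(0, 14.1905) (0, 0) (20, 0) (20, 8.6167)]
9. shoelace: 228.0721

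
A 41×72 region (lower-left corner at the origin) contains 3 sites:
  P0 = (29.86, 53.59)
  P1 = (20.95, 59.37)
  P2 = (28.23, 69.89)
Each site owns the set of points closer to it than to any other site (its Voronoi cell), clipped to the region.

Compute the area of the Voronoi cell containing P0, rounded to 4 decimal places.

1. box [0,41]×[0,72]: [(0, 0) (41, 0) (41, 72) (0, 72)]
2. ⊥bis P0·P1 via (25.405,56.48): [(0, 17.3176) (0, 0) (41, 0) (41, 72) (35.473, 72)]  |A|=1982.1268
3. ⊥bis P0·P2 via (29.045,61.74): [(28.8014, 61.7156) (0, 17.3176) (0, 0) (41, 0) (41, 62.9355)]  |A|=1898.4188
4. canonical 5-gon: [(28.8014, 61.7156) (0, 17.3176) (0, 0) (41, 0) (41, 62.9355)]
5. shoelace: 1898.4188

Area of P0's cell: 1898.4188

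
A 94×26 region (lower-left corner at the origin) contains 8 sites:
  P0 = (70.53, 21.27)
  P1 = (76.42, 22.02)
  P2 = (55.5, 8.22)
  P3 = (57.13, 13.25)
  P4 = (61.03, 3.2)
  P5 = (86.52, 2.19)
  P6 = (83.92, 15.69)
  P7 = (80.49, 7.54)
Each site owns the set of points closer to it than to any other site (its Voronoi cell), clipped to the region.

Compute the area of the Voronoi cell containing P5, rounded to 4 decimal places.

Area of P5's cell: 103.9622

1. box [0,94]×[0,26]: [(0, 0) (94, 0) (94, 26) (0, 26)]
2. ⊥bis P5·P0 via (78.525,11.73): [(64.5282, 0) (94, 0) (94, 24.6988)]  |A|=363.9591
3. ⊥bis P5·P1 via (81.47,12.105): [(75.1027, 8.862) (64.5282, 0) (94, 0) (94, 18.4869)]  |A|=305.2648
4. ⊥bis P5·P2 via (71.01,5.205): [(75.1027, 8.862) (71.0627, 5.4762) (69.9982, 0) (94, 0) (94, 18.4869)]  |A|=290.2874
5. ⊥bis P5·P3 via (71.825,7.72): [(75.1027, 8.862) (71.0627, 5.4762) (69.9982, 0) (94, 0) (94, 18.4869)]  |A|=290.2874
6. ⊥bis P5·P4 via (73.775,2.695): [(75.1027, 8.862) (73.9821, 7.9229) (73.6682, 0) (94, 0) (94, 18.4869)]  |A|=269.0574
7. ⊥bis P5·P6 via (85.22,8.94): [(73.9363, 6.7669) (73.6682, 0) (94, 0) (94, 10.631)]  |A|=175.4391
8. ⊥bis P5·P7 via (83.505,4.865): [(87.5121, 9.3814) (79.1886, 0) (94, 0) (94, 10.631)]  |A|=103.9622
9. canonical 4-gon: [(87.5121, 9.3814) (79.1886, 0) (94, 0) (94, 10.631)]
10. shoelace: 103.9622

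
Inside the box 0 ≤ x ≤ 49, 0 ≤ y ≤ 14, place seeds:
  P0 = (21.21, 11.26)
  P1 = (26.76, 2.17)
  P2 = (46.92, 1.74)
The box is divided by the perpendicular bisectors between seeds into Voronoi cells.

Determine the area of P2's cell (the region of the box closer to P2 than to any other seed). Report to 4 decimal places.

Area of P2's cell: 168.7335

1. box [0,49]×[0,14]: [(0, 0) (49, 0) (49, 14) (0, 14)]
2. ⊥bis P2·P0 via (34.065,6.5): [(31.6582, 0) (49, 0) (49, 14) (36.8421, 14)]  |A|=206.498
3. ⊥bis P2·P1 via (36.84,1.955): [(36.7983, 0) (49, 0) (49, 14) (37.0969, 14)]  |A|=168.7335
4. canonical 4-gon: [(36.7983, 0) (49, 0) (49, 14) (37.0969, 14)]
5. shoelace: 168.7335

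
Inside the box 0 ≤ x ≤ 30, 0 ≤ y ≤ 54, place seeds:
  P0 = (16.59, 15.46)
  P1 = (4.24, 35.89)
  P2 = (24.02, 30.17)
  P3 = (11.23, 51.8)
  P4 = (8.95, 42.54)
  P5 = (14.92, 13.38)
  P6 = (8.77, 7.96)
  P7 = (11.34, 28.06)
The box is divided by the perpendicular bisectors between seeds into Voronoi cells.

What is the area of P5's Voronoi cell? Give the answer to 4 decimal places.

Area of P5's cell: 166.8160

1. box [0,30]×[0,54]: [(0, 0) (30, 0) (30, 54) (0, 54)]
2. ⊥bis P5·P0 via (15.755,14.42): [(0, 27.0694) (0, 0) (30, 0) (30, 2.9829)]  |A|=450.7853
3. ⊥bis P5·P1 via (9.58,24.635): [(5.4643, 22.6823) (0, 20.0897) (0, 0) (30, 0) (30, 2.9829)]  |A|=431.7158
4. ⊥bis P5·P2 via (19.47,21.775): [(5.4643, 22.6823) (0, 20.0897) (0, 0) (30, 0) (30, 2.9829)]  |A|=431.7158
5. ⊥bis P5·P3 via (13.075,32.59): [(5.4643, 22.6823) (0, 20.0897) (0, 0) (30, 0) (30, 2.9829)]  |A|=431.7158
6. ⊥bis P5·P4 via (11.935,27.96): [(5.4643, 22.6823) (0, 20.0897) (0, 0) (30, 0) (30, 2.9829)]  |A|=431.7158
7. ⊥bis P5·P6 via (11.845,10.67): [(5.4643, 22.6823) (2.4986, 21.2752) (21.2485, 0) (30, 0) (30, 2.9829)]  |A|=180.5846
8. ⊥bis P5·P7 via (13.13,20.72): [(9.1248, 19.7433) (4.7821, 18.6842) (21.2485, 0) (30, 0) (30, 2.9829)]  |A|=166.816
9. canonical 5-gon: [(9.1248, 19.7433) (4.7821, 18.6842) (21.2485, 0) (30, 0) (30, 2.9829)]
10. shoelace: 166.816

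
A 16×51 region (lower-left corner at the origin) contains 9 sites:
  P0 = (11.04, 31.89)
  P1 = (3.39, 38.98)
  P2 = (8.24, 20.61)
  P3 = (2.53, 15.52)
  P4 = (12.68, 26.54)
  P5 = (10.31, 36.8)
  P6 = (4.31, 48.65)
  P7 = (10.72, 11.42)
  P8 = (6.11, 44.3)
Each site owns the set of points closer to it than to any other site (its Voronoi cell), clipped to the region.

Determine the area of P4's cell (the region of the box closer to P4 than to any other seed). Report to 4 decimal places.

Area of P4's cell: 57.9274

1. box [0,16]×[0,51]: [(0, 0) (16, 0) (16, 51) (0, 51)]
2. ⊥bis P4·P0 via (11.86,29.215): [(0, 25.5794) (0, 0) (16, 0) (16, 30.4841)]  |A|=448.508
3. ⊥bis P4·P1 via (8.035,32.76): [(0, 25.5794) (0, 0) (16, 0) (16, 30.4841)]  |A|=448.508
4. ⊥bis P4·P2 via (10.46,23.575): [(5.5221, 27.2722) (16, 19.427) (16, 30.4841)]  |A|=57.9274
5. ⊥bis P4·P3 via (7.605,21.03): [(5.5221, 27.2722) (16, 19.427) (16, 30.4841)]  |A|=57.9274
6. ⊥bis P4·P5 via (11.495,31.67): [(5.5221, 27.2722) (16, 19.427) (16, 30.4841)]  |A|=57.9274
7. ⊥bis P4·P6 via (8.495,37.595): [(5.5221, 27.2722) (16, 19.427) (16, 30.4841)]  |A|=57.9274
8. ⊥bis P4·P7 via (11.7,18.98): [(5.5221, 27.2722) (16, 19.427) (16, 30.4841)]  |A|=57.9274
9. ⊥bis P4·P8 via (9.395,35.42): [(5.5221, 27.2722) (16, 19.427) (16, 30.4841)]  |A|=57.9274
10. canonical 3-gon: [(5.5221, 27.2722) (16, 19.427) (16, 30.4841)]
11. shoelace: 57.9274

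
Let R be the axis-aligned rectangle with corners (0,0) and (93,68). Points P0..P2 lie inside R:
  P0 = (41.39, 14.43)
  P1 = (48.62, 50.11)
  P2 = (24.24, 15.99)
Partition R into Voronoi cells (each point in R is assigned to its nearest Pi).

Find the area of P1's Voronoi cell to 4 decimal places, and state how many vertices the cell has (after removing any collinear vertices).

1. box [0,93]×[0,68]: [(0, 0) (93, 0) (93, 68) (0, 68)]
2. ⊥bis P1·P0 via (45.005,32.27): [(0, 41.3896) (93, 22.5446) (93, 68) (0, 68)]  |A|=3351.0633
3. ⊥bis P1·P2 via (36.43,33.05): [(0, 59.0806) (34.5593, 34.3866) (93, 22.5446) (93, 68) (0, 68)]  |A|=3045.3683
4. canonical 5-gon: [(0, 59.0806) (34.5593, 34.3866) (93, 22.5446) (93, 68) (0, 68)]
5. shoelace: 3045.3683

Area of P1's cell: 3045.3683 (5 vertices)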